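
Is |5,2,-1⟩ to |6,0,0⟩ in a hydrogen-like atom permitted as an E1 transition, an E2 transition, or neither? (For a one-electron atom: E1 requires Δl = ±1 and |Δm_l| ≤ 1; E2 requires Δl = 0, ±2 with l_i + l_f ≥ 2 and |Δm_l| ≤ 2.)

Δl = 0 − 2 = -2; l_i + l_f = 2.
Δm_l = +1.
E1 (Δl = ±1, |Δm_l| ≤ 1): not satisfied.
E2 (Δl = 0,±2, l_i+l_f ≥ 2, |Δm_l| ≤ 2): satisfied.

E2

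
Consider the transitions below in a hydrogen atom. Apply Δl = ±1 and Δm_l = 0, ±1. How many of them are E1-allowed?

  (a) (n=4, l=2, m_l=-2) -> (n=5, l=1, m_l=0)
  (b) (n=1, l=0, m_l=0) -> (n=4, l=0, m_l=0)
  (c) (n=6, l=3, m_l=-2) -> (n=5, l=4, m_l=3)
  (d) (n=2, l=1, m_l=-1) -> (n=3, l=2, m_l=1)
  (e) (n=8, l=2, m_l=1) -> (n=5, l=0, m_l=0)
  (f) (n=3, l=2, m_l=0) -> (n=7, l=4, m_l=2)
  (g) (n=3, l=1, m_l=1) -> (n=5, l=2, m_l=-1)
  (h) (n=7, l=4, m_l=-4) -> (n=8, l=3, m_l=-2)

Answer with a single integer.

0

(a) forbidden — Δm_l = +2 (E1 requires Δm_l = 0, ±1)
(b) forbidden — Δl = +0 (E1 requires Δl = ±1)
(c) forbidden — Δm_l = +5 (E1 requires Δm_l = 0, ±1)
(d) forbidden — Δm_l = +2 (E1 requires Δm_l = 0, ±1)
(e) forbidden — Δl = -2 (E1 requires Δl = ±1)
(f) forbidden — Δl = +2 (E1 requires Δl = ±1); Δm_l = +2 (E1 requires Δm_l = 0, ±1)
(g) forbidden — Δm_l = -2 (E1 requires Δm_l = 0, ±1)
(h) forbidden — Δm_l = +2 (E1 requires Δm_l = 0, ±1)
Total allowed: 0 of 8.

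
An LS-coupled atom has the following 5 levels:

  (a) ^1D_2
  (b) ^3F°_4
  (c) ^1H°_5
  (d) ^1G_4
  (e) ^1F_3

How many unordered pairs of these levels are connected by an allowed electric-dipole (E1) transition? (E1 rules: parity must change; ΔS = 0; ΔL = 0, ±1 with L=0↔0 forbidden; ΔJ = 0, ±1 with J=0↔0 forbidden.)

(a)–(b): forbidden (ΔS, ΔJ).
(a)–(c): forbidden (ΔL, ΔJ).
(a)–(d): forbidden (parity, ΔL, ΔJ).
(a)–(e): forbidden (parity).
(b)–(c): forbidden (parity, ΔS, ΔL).
(b)–(d): forbidden (ΔS).
(b)–(e): forbidden (ΔS).
(c)–(d): allowed.
(c)–(e): forbidden (ΔL, ΔJ).
(d)–(e): forbidden (parity).
Allowed pairs: 1 of 10.

1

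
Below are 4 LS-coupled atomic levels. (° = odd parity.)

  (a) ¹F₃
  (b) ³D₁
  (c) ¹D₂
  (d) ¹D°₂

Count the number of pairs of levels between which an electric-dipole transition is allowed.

2

(a)–(b): forbidden (parity, ΔS, ΔJ).
(a)–(c): forbidden (parity).
(a)–(d): allowed.
(b)–(c): forbidden (parity, ΔS).
(b)–(d): forbidden (ΔS).
(c)–(d): allowed.
Allowed pairs: 2 of 6.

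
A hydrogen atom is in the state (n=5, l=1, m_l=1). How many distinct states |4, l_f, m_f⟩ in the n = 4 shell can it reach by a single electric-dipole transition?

E1 requires Δl = ±1, so l_f ∈ {0, 2}; with 0 ≤ l_f ≤ n_f−1 = 3, the allowed l_f values are {0, 2}.
For l_f = 0: m_f ∈ {m_i−1, m_i, m_i+1} ∩ [−0, 0] = {0} → 1 state.
For l_f = 2: m_f ∈ {m_i−1, m_i, m_i+1} ∩ [−2, 2] = {0, 1, 2} → 3 states.
Total: 4.

4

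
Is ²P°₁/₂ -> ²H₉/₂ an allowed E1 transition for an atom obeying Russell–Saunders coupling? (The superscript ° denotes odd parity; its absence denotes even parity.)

forbidden

Initial level: S=1/2, L=1, J=1/2, parity odd. Final level: S=1/2, L=5, J=9/2, parity even.
ΔJ = 0, ±1 (not J=0↔0): J: 1/2 → 9/2, ΔJ = +4 — ✗.
Parity must change: odd → even — ✓.
ΔL = 0, ±1 (not L=0↔0): L: 1 → 5, ΔL = +4 — ✗.
ΔS = 0: S: 1/2 → 1/2 — ✓.
Rule(s) violated: ΔL, ΔJ.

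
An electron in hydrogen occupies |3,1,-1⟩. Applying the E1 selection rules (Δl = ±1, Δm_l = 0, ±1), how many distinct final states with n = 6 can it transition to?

E1 requires Δl = ±1, so l_f ∈ {0, 2}; with 0 ≤ l_f ≤ n_f−1 = 5, the allowed l_f values are {0, 2}.
For l_f = 0: m_f ∈ {m_i−1, m_i, m_i+1} ∩ [−0, 0] = {0} → 1 state.
For l_f = 2: m_f ∈ {m_i−1, m_i, m_i+1} ∩ [−2, 2] = {-2, -1, 0} → 3 states.
Total: 4.

4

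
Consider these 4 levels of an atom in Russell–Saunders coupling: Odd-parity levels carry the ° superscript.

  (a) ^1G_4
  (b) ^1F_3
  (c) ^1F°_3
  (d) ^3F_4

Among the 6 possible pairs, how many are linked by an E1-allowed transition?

(a)–(b): forbidden (parity).
(a)–(c): allowed.
(a)–(d): forbidden (parity, ΔS).
(b)–(c): allowed.
(b)–(d): forbidden (parity, ΔS).
(c)–(d): forbidden (ΔS).
Allowed pairs: 2 of 6.

2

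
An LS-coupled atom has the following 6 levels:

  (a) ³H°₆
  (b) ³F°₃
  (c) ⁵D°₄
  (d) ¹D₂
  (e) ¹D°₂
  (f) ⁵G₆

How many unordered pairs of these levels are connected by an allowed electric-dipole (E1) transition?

(a)–(b): forbidden (parity, ΔL, ΔJ).
(a)–(c): forbidden (parity, ΔS, ΔL, ΔJ).
(a)–(d): forbidden (ΔS, ΔL, ΔJ).
(a)–(e): forbidden (parity, ΔS, ΔL, ΔJ).
(a)–(f): forbidden (ΔS).
(b)–(c): forbidden (parity, ΔS).
(b)–(d): forbidden (ΔS).
(b)–(e): forbidden (parity, ΔS).
(b)–(f): forbidden (ΔS, ΔJ).
(c)–(d): forbidden (ΔS, ΔJ).
(c)–(e): forbidden (parity, ΔS, ΔJ).
(c)–(f): forbidden (ΔL, ΔJ).
(d)–(e): allowed.
(d)–(f): forbidden (parity, ΔS, ΔL, ΔJ).
(e)–(f): forbidden (ΔS, ΔL, ΔJ).
Allowed pairs: 1 of 15.

1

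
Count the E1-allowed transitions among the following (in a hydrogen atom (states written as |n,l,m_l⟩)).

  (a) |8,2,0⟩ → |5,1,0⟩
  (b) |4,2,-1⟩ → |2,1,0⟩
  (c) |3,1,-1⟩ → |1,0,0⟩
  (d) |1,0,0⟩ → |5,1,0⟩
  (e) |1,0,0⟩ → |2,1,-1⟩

(a) allowed
(b) allowed
(c) allowed
(d) allowed
(e) allowed
Total allowed: 5 of 5.

5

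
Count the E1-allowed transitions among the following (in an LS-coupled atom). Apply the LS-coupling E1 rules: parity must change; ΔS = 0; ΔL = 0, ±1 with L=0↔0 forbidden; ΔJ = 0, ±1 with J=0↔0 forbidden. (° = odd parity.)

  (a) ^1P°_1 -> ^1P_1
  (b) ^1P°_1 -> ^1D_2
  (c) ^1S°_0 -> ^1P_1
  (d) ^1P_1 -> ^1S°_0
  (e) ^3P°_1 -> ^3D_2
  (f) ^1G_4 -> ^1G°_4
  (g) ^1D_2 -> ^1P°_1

(a) allowed
(b) allowed
(c) allowed
(d) allowed
(e) allowed
(f) allowed
(g) allowed
Total allowed: 7 of 7.

7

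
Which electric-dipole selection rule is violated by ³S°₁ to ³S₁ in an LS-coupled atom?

the L=0 ↔ L=0 exclusion

Parity must change: odd → even — satisfied.
ΔS = 0: S: 1 → 1 — satisfied.
ΔL = 0, ±1 (not L=0↔0): L: 0 → 0, ΔL = +0 — violated.
ΔJ = 0, ±1 (not J=0↔0): J: 1 → 1, ΔJ = +0 — satisfied.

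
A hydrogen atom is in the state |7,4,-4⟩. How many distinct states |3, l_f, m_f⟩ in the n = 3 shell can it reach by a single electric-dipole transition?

0

E1 requires l_f ∈ {3, 5}, but neither lies in [0, 2], so no final state is reachable.
Total: 0.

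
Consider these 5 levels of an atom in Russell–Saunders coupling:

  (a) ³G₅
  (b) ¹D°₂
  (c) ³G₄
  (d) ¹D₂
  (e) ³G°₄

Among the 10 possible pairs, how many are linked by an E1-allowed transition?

(a)–(b): forbidden (ΔS, ΔL, ΔJ).
(a)–(c): forbidden (parity).
(a)–(d): forbidden (parity, ΔS, ΔL, ΔJ).
(a)–(e): allowed.
(b)–(c): forbidden (ΔS, ΔL, ΔJ).
(b)–(d): allowed.
(b)–(e): forbidden (parity, ΔS, ΔL, ΔJ).
(c)–(d): forbidden (parity, ΔS, ΔL, ΔJ).
(c)–(e): allowed.
(d)–(e): forbidden (ΔS, ΔL, ΔJ).
Allowed pairs: 3 of 10.

3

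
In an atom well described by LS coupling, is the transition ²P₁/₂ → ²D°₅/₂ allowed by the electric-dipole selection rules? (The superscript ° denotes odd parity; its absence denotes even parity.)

Initial level: S=1/2, L=1, J=1/2, parity even. Final level: S=1/2, L=2, J=5/2, parity odd.
ΔL = 0, ±1 (not L=0↔0): L: 1 → 2, ΔL = +1 — satisfied.
Parity must change: even → odd — satisfied.
ΔS = 0: S: 1/2 → 1/2 — satisfied.
ΔJ = 0, ±1 (not J=0↔0): J: 1/2 → 5/2, ΔJ = +2 — violated.
Rule(s) violated: ΔJ.

forbidden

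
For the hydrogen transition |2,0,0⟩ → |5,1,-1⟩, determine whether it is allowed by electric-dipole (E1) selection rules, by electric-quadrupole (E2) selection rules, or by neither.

E1

Δl = 1 − 0 = +1; l_i + l_f = 1.
Δm_l = -1.
E1 (Δl = ±1, |Δm_l| ≤ 1): satisfied.
E2 (Δl = 0,±2, l_i+l_f ≥ 2, |Δm_l| ≤ 2): not satisfied.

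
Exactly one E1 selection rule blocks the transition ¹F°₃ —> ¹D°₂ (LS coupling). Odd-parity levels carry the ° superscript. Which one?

ΔL = 0, ±1 (not L=0↔0): L: 3 → 2, ΔL = -1 — passes.
ΔS = 0: S: 0 → 0 — passes.
Parity must change: odd → odd — fails.
ΔJ = 0, ±1 (not J=0↔0): J: 3 → 2, ΔJ = -1 — passes.

parity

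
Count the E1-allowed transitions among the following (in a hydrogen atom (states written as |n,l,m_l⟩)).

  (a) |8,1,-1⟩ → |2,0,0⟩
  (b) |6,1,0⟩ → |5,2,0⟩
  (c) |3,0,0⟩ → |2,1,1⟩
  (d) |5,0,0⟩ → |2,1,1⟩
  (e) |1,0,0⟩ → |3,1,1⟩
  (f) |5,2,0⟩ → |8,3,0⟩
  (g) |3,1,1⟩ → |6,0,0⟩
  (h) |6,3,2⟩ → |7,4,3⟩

8

(a) allowed
(b) allowed
(c) allowed
(d) allowed
(e) allowed
(f) allowed
(g) allowed
(h) allowed
Total allowed: 8 of 8.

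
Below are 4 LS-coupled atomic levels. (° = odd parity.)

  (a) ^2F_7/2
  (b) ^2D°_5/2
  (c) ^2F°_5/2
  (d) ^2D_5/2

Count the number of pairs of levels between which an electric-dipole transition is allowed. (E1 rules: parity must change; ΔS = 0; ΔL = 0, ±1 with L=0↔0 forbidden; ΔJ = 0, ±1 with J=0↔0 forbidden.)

4

(a)–(b): allowed.
(a)–(c): allowed.
(a)–(d): forbidden (parity).
(b)–(c): forbidden (parity).
(b)–(d): allowed.
(c)–(d): allowed.
Allowed pairs: 4 of 6.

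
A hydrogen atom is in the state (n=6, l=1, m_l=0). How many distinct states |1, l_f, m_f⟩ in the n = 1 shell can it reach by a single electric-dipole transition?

E1 requires Δl = ±1, so l_f ∈ {0, 2}; with 0 ≤ l_f ≤ n_f−1 = 0, the allowed l_f values are {0}.
For l_f = 0: m_f ∈ {m_i−1, m_i, m_i+1} ∩ [−0, 0] = {0} → 1 state.
Total: 1.

1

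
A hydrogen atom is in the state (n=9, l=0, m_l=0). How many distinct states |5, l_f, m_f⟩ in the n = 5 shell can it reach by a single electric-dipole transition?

3

E1 requires Δl = ±1, so l_f ∈ {-1, 1}; with 0 ≤ l_f ≤ n_f−1 = 4, the allowed l_f values are {1}.
For l_f = 1: m_f ∈ {m_i−1, m_i, m_i+1} ∩ [−1, 1] = {-1, 0, 1} → 3 states.
Total: 3.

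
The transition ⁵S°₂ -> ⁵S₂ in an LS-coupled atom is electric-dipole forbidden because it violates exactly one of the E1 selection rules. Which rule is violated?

ΔJ = 0, ±1 (not J=0↔0): J: 2 → 2, ΔJ = +0 — ok.
ΔS = 0: S: 2 → 2 — ok.
ΔL = 0, ±1 (not L=0↔0): L: 0 → 0, ΔL = +0 — fails.
Parity must change: odd → even — ok.

the L=0 ↔ L=0 exclusion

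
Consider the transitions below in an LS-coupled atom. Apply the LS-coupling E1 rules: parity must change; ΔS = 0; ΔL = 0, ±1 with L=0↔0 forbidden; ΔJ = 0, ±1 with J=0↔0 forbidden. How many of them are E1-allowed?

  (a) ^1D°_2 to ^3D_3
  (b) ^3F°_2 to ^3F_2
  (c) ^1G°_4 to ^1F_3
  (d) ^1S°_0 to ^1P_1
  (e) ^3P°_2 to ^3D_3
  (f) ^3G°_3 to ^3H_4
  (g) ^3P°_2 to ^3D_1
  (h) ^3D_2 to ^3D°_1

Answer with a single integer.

7

(a) forbidden (ΔS fails)
(b) allowed
(c) allowed
(d) allowed
(e) allowed
(f) allowed
(g) allowed
(h) allowed
Total allowed: 7 of 8.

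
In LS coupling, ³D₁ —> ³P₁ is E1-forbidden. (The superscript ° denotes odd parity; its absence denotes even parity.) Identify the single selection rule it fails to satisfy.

parity

Reading off the term symbols: S 1→1, L 2→1, J 1→1, parity even→even.
ΔJ = 0, ±1 (not J=0↔0): J: 1 → 1, ΔJ = +0 — ✓.
ΔL = 0, ±1 (not L=0↔0): L: 2 → 1, ΔL = -1 — ✓.
ΔS = 0: S: 1 → 1 — ✓.
Parity must change: even → even — ✗.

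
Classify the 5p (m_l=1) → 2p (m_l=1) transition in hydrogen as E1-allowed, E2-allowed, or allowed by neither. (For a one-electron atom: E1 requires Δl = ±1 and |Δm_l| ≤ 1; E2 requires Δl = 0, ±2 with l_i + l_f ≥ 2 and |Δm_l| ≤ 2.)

E2

Δl = 1 − 1 = +0; l_i + l_f = 2.
Δm_l = +0.
E1 (Δl = ±1, |Δm_l| ≤ 1): not satisfied.
E2 (Δl = 0,±2, l_i+l_f ≥ 2, |Δm_l| ≤ 2): satisfied.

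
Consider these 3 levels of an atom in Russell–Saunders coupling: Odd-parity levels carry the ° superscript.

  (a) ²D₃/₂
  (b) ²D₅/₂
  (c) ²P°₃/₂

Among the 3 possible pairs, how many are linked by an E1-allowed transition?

2

(a)–(b): forbidden (parity).
(a)–(c): allowed.
(b)–(c): allowed.
Allowed pairs: 2 of 3.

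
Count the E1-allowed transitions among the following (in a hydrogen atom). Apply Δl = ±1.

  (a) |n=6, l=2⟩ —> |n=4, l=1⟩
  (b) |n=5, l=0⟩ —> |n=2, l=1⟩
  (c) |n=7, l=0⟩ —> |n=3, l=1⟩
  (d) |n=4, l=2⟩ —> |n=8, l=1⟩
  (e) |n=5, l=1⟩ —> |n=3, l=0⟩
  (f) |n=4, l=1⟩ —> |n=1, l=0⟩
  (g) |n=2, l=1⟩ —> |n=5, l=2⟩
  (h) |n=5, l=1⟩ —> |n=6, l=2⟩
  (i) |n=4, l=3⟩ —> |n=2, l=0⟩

(a) allowed
(b) allowed
(c) allowed
(d) allowed
(e) allowed
(f) allowed
(g) allowed
(h) allowed
(i) forbidden — Δl = -3 (E1 requires Δl = ±1)
Total allowed: 8 of 9.

8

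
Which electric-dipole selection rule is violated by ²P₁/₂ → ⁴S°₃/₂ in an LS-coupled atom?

ΔS = 0: S: 1/2 → 3/2 — violated.
ΔL = 0, ±1 (not L=0↔0): L: 1 → 0, ΔL = -1 — satisfied.
ΔJ = 0, ±1 (not J=0↔0): J: 1/2 → 3/2, ΔJ = +1 — satisfied.
Parity must change: even → odd — satisfied.

the ΔS = 0 rule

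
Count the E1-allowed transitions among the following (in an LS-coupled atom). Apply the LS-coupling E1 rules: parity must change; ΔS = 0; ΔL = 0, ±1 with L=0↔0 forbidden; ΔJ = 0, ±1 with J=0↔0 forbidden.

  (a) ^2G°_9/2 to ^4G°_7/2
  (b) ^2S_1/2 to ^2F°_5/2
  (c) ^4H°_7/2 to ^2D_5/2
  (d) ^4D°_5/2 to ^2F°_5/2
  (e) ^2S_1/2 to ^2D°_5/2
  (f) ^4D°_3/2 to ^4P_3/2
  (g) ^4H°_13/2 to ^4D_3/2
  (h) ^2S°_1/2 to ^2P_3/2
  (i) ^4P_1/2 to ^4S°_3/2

(a) forbidden (parity, ΔS fail)
(b) forbidden (ΔL, ΔJ fail)
(c) forbidden (ΔS, ΔL fail)
(d) forbidden (parity, ΔS fail)
(e) forbidden (ΔL, ΔJ fail)
(f) allowed
(g) forbidden (ΔL, ΔJ fail)
(h) allowed
(i) allowed
Total allowed: 3 of 9.

3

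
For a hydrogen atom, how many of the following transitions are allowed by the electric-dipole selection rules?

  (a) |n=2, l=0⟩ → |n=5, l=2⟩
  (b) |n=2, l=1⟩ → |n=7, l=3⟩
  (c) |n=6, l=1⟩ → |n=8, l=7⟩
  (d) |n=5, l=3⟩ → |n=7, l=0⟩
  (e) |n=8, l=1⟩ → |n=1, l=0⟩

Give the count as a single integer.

(a) forbidden — Δl = +2 (E1 requires Δl = ±1)
(b) forbidden — Δl = +2 (E1 requires Δl = ±1)
(c) forbidden — Δl = +6 (E1 requires Δl = ±1)
(d) forbidden — Δl = -3 (E1 requires Δl = ±1)
(e) allowed
Total allowed: 1 of 5.

1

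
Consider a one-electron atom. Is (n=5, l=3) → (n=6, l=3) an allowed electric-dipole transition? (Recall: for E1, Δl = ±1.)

forbidden

l: 3 → 3 (Δl = +0). Δl = ±1 ✗.
The transition is electric-dipole forbidden.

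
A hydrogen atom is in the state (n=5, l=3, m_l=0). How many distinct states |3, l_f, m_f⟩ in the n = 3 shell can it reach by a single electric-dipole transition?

3

E1 requires Δl = ±1, so l_f ∈ {2, 4}; with 0 ≤ l_f ≤ n_f−1 = 2, the allowed l_f values are {2}.
For l_f = 2: m_f ∈ {m_i−1, m_i, m_i+1} ∩ [−2, 2] = {-1, 0, 1} → 3 states.
Total: 3.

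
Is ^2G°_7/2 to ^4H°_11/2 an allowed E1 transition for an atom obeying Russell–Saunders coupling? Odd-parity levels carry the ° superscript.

Parity must change: odd → odd — fails.
ΔS = 0: S: 1/2 → 3/2 — fails.
ΔL = 0, ±1 (not L=0↔0): L: 4 → 5, ΔL = +1 — passes.
ΔJ = 0, ±1 (not J=0↔0): J: 7/2 → 11/2, ΔJ = +2 — fails.
Rule(s) violated: parity, ΔS, ΔJ.

forbidden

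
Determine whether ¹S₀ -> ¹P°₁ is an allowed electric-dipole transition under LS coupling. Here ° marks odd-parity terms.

Initial level: S=0, L=0, J=0, parity even. Final level: S=0, L=1, J=1, parity odd.
ΔJ = 0, ±1 (not J=0↔0): J: 0 → 1, ΔJ = +1 — passes.
ΔS = 0: S: 0 → 0 — passes.
ΔL = 0, ±1 (not L=0↔0): L: 0 → 1, ΔL = +1 — passes.
Parity must change: even → odd — passes.
All four E1 rules are satisfied.

allowed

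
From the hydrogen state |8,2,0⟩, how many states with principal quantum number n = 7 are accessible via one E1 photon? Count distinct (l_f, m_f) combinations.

6

E1 requires Δl = ±1, so l_f ∈ {1, 3}; with 0 ≤ l_f ≤ n_f−1 = 6, the allowed l_f values are {1, 3}.
For l_f = 1: m_f ∈ {m_i−1, m_i, m_i+1} ∩ [−1, 1] = {-1, 0, 1} → 3 states.
For l_f = 3: m_f ∈ {m_i−1, m_i, m_i+1} ∩ [−3, 3] = {-1, 0, 1} → 3 states.
Total: 6.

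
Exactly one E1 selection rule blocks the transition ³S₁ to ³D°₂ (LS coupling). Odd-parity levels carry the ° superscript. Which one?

the ΔL = 0, ±1 rule

Reading off the term symbols: S 1→1, L 0→2, J 1→2, parity even→odd.
ΔL = 0, ±1 (not L=0↔0): L: 0 → 2, ΔL = +2 — ✗.
Parity must change: even → odd — ✓.
ΔS = 0: S: 1 → 1 — ✓.
ΔJ = 0, ±1 (not J=0↔0): J: 1 → 2, ΔJ = +1 — ✓.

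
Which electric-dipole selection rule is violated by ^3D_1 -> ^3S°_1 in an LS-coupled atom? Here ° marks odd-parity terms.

ΔJ = 0, ±1 (not J=0↔0): J: 1 → 1, ΔJ = +0 — ok.
Parity must change: even → odd — ok.
ΔS = 0: S: 1 → 1 — ok.
ΔL = 0, ±1 (not L=0↔0): L: 2 → 0, ΔL = -2 — fails.

the ΔL = 0, ±1 rule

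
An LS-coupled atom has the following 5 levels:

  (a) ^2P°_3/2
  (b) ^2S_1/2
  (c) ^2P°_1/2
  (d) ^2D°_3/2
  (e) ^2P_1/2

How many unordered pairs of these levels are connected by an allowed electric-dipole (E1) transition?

(a)–(b): allowed.
(a)–(c): forbidden (parity).
(a)–(d): forbidden (parity).
(a)–(e): allowed.
(b)–(c): allowed.
(b)–(d): forbidden (ΔL).
(b)–(e): forbidden (parity).
(c)–(d): forbidden (parity).
(c)–(e): allowed.
(d)–(e): allowed.
Allowed pairs: 5 of 10.

5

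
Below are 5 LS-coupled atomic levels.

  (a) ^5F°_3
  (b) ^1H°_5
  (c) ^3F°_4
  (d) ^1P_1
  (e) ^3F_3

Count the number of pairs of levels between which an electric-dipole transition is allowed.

1

(a)–(b): forbidden (parity, ΔS, ΔL, ΔJ).
(a)–(c): forbidden (parity, ΔS).
(a)–(d): forbidden (ΔS, ΔL, ΔJ).
(a)–(e): forbidden (ΔS).
(b)–(c): forbidden (parity, ΔS, ΔL).
(b)–(d): forbidden (ΔL, ΔJ).
(b)–(e): forbidden (ΔS, ΔL, ΔJ).
(c)–(d): forbidden (ΔS, ΔL, ΔJ).
(c)–(e): allowed.
(d)–(e): forbidden (parity, ΔS, ΔL, ΔJ).
Allowed pairs: 1 of 10.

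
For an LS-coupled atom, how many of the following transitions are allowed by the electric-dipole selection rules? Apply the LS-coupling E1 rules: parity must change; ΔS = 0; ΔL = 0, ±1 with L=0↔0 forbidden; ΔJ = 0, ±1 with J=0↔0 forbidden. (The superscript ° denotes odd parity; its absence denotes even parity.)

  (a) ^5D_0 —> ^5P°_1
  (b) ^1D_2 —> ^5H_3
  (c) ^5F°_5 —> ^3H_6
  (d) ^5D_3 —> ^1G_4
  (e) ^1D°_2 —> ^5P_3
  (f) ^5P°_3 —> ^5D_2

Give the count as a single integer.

(a) allowed
(b) forbidden (parity, ΔS, ΔL fail)
(c) forbidden (ΔS, ΔL fail)
(d) forbidden (parity, ΔS, ΔL fail)
(e) forbidden (ΔS fails)
(f) allowed
Total allowed: 2 of 6.

2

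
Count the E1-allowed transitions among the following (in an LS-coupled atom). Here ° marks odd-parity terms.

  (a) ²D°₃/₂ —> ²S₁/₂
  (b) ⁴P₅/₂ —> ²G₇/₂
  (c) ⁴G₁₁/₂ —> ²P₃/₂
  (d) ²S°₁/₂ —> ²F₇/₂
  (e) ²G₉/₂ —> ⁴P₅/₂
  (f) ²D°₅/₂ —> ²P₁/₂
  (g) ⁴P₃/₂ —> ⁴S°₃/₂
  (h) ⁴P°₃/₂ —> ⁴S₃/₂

2

(a) forbidden (ΔL fails)
(b) forbidden (parity, ΔS, ΔL fail)
(c) forbidden (parity, ΔS, ΔL, ΔJ fail)
(d) forbidden (ΔL, ΔJ fail)
(e) forbidden (parity, ΔS, ΔL, ΔJ fail)
(f) forbidden (ΔJ fails)
(g) allowed
(h) allowed
Total allowed: 2 of 8.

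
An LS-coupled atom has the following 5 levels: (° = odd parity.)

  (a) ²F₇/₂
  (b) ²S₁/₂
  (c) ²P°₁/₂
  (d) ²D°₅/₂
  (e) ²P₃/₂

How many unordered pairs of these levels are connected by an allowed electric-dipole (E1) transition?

(a)–(b): forbidden (parity, ΔL, ΔJ).
(a)–(c): forbidden (ΔL, ΔJ).
(a)–(d): allowed.
(a)–(e): forbidden (parity, ΔL, ΔJ).
(b)–(c): allowed.
(b)–(d): forbidden (ΔL, ΔJ).
(b)–(e): forbidden (parity).
(c)–(d): forbidden (parity, ΔJ).
(c)–(e): allowed.
(d)–(e): allowed.
Allowed pairs: 4 of 10.

4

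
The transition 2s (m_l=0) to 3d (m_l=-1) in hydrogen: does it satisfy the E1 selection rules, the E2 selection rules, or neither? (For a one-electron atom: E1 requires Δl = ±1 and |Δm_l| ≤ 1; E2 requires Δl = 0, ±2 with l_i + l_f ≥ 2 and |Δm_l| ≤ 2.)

Δl = 2 − 0 = +2; l_i + l_f = 2.
Δm_l = -1.
E1 (Δl = ±1, |Δm_l| ≤ 1): not satisfied.
E2 (Δl = 0,±2, l_i+l_f ≥ 2, |Δm_l| ≤ 2): satisfied.

E2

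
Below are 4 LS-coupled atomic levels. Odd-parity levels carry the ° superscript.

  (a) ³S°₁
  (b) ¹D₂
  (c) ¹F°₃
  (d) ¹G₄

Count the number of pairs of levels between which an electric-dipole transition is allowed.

(a)–(b): forbidden (ΔS, ΔL).
(a)–(c): forbidden (parity, ΔS, ΔL, ΔJ).
(a)–(d): forbidden (ΔS, ΔL, ΔJ).
(b)–(c): allowed.
(b)–(d): forbidden (parity, ΔL, ΔJ).
(c)–(d): allowed.
Allowed pairs: 2 of 6.

2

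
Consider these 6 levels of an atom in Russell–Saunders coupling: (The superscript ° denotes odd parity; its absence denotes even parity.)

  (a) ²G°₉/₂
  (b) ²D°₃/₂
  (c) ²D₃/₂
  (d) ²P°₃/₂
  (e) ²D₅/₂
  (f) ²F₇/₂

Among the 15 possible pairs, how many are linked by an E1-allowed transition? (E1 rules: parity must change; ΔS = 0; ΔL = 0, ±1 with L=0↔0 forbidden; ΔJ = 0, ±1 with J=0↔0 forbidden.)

(a)–(b): forbidden (parity, ΔL, ΔJ).
(a)–(c): forbidden (ΔL, ΔJ).
(a)–(d): forbidden (parity, ΔL, ΔJ).
(a)–(e): forbidden (ΔL, ΔJ).
(a)–(f): allowed.
(b)–(c): allowed.
(b)–(d): forbidden (parity).
(b)–(e): allowed.
(b)–(f): forbidden (ΔJ).
(c)–(d): allowed.
(c)–(e): forbidden (parity).
(c)–(f): forbidden (parity, ΔJ).
(d)–(e): allowed.
(d)–(f): forbidden (ΔL, ΔJ).
(e)–(f): forbidden (parity).
Allowed pairs: 5 of 15.

5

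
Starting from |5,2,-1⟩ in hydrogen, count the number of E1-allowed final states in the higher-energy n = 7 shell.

5

E1 requires Δl = ±1, so l_f ∈ {1, 3}; with 0 ≤ l_f ≤ n_f−1 = 6, the allowed l_f values are {1, 3}.
For l_f = 1: m_f ∈ {m_i−1, m_i, m_i+1} ∩ [−1, 1] = {-1, 0} → 2 states.
For l_f = 3: m_f ∈ {m_i−1, m_i, m_i+1} ∩ [−3, 3] = {-2, -1, 0} → 3 states.
Total: 5.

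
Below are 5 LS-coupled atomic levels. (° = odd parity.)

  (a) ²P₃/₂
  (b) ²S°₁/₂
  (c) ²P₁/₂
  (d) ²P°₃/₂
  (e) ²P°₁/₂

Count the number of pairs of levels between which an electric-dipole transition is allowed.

(a)–(b): allowed.
(a)–(c): forbidden (parity).
(a)–(d): allowed.
(a)–(e): allowed.
(b)–(c): allowed.
(b)–(d): forbidden (parity).
(b)–(e): forbidden (parity).
(c)–(d): allowed.
(c)–(e): allowed.
(d)–(e): forbidden (parity).
Allowed pairs: 6 of 10.

6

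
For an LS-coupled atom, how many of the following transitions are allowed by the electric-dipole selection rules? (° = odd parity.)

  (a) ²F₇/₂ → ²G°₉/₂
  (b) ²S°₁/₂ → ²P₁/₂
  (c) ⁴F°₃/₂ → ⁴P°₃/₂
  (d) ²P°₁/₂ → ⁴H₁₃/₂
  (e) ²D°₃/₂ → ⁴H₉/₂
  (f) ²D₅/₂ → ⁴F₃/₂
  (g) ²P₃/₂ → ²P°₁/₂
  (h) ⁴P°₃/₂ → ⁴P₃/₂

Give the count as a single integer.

4

(a) allowed
(b) allowed
(c) forbidden (parity, ΔL fail)
(d) forbidden (ΔS, ΔL, ΔJ fail)
(e) forbidden (ΔS, ΔL, ΔJ fail)
(f) forbidden (parity, ΔS fail)
(g) allowed
(h) allowed
Total allowed: 4 of 8.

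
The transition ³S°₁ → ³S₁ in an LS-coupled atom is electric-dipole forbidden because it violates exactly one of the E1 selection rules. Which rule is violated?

the L=0 ↔ L=0 exclusion

Initial level: S=1, L=0, J=1, parity odd. Final level: S=1, L=0, J=1, parity even.
Parity must change: odd → even — ok.
ΔS = 0: S: 1 → 1 — ok.
ΔL = 0, ±1 (not L=0↔0): L: 0 → 0, ΔL = +0 — fails.
ΔJ = 0, ±1 (not J=0↔0): J: 1 → 1, ΔJ = +0 — ok.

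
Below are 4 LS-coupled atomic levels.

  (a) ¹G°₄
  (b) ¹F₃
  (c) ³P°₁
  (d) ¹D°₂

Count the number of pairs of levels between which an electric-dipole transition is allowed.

(a)–(b): allowed.
(a)–(c): forbidden (parity, ΔS, ΔL, ΔJ).
(a)–(d): forbidden (parity, ΔL, ΔJ).
(b)–(c): forbidden (ΔS, ΔL, ΔJ).
(b)–(d): allowed.
(c)–(d): forbidden (parity, ΔS).
Allowed pairs: 2 of 6.

2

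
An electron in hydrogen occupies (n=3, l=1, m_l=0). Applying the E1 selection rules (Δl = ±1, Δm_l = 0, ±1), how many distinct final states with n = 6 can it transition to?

4

E1 requires Δl = ±1, so l_f ∈ {0, 2}; with 0 ≤ l_f ≤ n_f−1 = 5, the allowed l_f values are {0, 2}.
For l_f = 0: m_f ∈ {m_i−1, m_i, m_i+1} ∩ [−0, 0] = {0} → 1 state.
For l_f = 2: m_f ∈ {m_i−1, m_i, m_i+1} ∩ [−2, 2] = {-1, 0, 1} → 3 states.
Total: 4.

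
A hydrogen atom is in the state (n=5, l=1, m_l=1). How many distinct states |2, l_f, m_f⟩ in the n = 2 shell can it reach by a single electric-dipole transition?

E1 requires Δl = ±1, so l_f ∈ {0, 2}; with 0 ≤ l_f ≤ n_f−1 = 1, the allowed l_f values are {0}.
For l_f = 0: m_f ∈ {m_i−1, m_i, m_i+1} ∩ [−0, 0] = {0} → 1 state.
Total: 1.

1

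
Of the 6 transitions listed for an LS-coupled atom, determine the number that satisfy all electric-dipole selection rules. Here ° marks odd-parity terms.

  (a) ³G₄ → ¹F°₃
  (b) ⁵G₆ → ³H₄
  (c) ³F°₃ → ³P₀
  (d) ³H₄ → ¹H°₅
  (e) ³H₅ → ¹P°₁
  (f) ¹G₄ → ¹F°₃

1

(a) forbidden (ΔS fails)
(b) forbidden (parity, ΔS, ΔJ fail)
(c) forbidden (ΔL, ΔJ fail)
(d) forbidden (ΔS fails)
(e) forbidden (ΔS, ΔL, ΔJ fail)
(f) allowed
Total allowed: 1 of 6.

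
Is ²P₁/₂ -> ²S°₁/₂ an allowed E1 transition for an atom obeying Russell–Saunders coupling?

Parity must change: even → odd — satisfied.
ΔS = 0: S: 1/2 → 1/2 — satisfied.
ΔL = 0, ±1 (not L=0↔0): L: 1 → 0, ΔL = -1 — satisfied.
ΔJ = 0, ±1 (not J=0↔0): J: 1/2 → 1/2, ΔJ = +0 — satisfied.
All four E1 rules are satisfied.

allowed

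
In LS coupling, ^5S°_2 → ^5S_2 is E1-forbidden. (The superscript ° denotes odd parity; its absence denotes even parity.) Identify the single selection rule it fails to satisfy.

the L=0 ↔ L=0 exclusion

Initial level: S=2, L=0, J=2, parity odd. Final level: S=2, L=0, J=2, parity even.
Parity must change: odd → even — ✓.
ΔS = 0: S: 2 → 2 — ✓.
ΔL = 0, ±1 (not L=0↔0): L: 0 → 0, ΔL = +0 — ✗.
ΔJ = 0, ±1 (not J=0↔0): J: 2 → 2, ΔJ = +0 — ✓.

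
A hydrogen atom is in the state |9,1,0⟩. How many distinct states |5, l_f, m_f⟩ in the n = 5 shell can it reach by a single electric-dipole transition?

4

E1 requires Δl = ±1, so l_f ∈ {0, 2}; with 0 ≤ l_f ≤ n_f−1 = 4, the allowed l_f values are {0, 2}.
For l_f = 0: m_f ∈ {m_i−1, m_i, m_i+1} ∩ [−0, 0] = {0} → 1 state.
For l_f = 2: m_f ∈ {m_i−1, m_i, m_i+1} ∩ [−2, 2] = {-1, 0, 1} → 3 states.
Total: 4.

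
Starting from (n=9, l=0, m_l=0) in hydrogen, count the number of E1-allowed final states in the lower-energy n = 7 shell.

3

E1 requires Δl = ±1, so l_f ∈ {-1, 1}; with 0 ≤ l_f ≤ n_f−1 = 6, the allowed l_f values are {1}.
For l_f = 1: m_f ∈ {m_i−1, m_i, m_i+1} ∩ [−1, 1] = {-1, 0, 1} → 3 states.
Total: 3.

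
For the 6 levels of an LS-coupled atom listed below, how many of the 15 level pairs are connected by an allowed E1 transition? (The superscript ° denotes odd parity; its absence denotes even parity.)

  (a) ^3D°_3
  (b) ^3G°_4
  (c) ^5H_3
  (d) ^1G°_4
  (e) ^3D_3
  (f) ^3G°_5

(a)–(b): forbidden (parity, ΔL).
(a)–(c): forbidden (ΔS, ΔL).
(a)–(d): forbidden (parity, ΔS, ΔL).
(a)–(e): allowed.
(a)–(f): forbidden (parity, ΔL, ΔJ).
(b)–(c): forbidden (ΔS).
(b)–(d): forbidden (parity, ΔS).
(b)–(e): forbidden (ΔL).
(b)–(f): forbidden (parity).
(c)–(d): forbidden (ΔS).
(c)–(e): forbidden (parity, ΔS, ΔL).
(c)–(f): forbidden (ΔS, ΔJ).
(d)–(e): forbidden (ΔS, ΔL).
(d)–(f): forbidden (parity, ΔS).
(e)–(f): forbidden (ΔL, ΔJ).
Allowed pairs: 1 of 15.

1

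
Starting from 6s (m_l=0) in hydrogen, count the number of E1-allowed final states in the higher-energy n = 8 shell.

E1 requires Δl = ±1, so l_f ∈ {-1, 1}; with 0 ≤ l_f ≤ n_f−1 = 7, the allowed l_f values are {1}.
For l_f = 1: m_f ∈ {m_i−1, m_i, m_i+1} ∩ [−1, 1] = {-1, 0, 1} → 3 states.
Total: 3.

3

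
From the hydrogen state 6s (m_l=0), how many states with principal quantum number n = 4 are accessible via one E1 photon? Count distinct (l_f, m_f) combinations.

E1 requires Δl = ±1, so l_f ∈ {-1, 1}; with 0 ≤ l_f ≤ n_f−1 = 3, the allowed l_f values are {1}.
For l_f = 1: m_f ∈ {m_i−1, m_i, m_i+1} ∩ [−1, 1] = {-1, 0, 1} → 3 states.
Total: 3.

3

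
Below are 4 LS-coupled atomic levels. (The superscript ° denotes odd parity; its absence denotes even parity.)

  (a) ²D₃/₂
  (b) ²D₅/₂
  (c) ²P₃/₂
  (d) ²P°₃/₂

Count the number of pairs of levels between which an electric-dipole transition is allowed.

3

(a)–(b): forbidden (parity).
(a)–(c): forbidden (parity).
(a)–(d): allowed.
(b)–(c): forbidden (parity).
(b)–(d): allowed.
(c)–(d): allowed.
Allowed pairs: 3 of 6.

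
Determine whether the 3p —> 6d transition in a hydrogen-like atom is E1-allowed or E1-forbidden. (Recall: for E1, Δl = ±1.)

Δl = 2 − 1 = +1; the E1 rule Δl = ±1 is ok.
All E1 selection rules are satisfied.

allowed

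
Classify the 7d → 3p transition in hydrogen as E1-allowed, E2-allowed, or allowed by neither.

Δl = 1 − 2 = -1; l_i + l_f = 3.
E1 (Δl = ±1): satisfied.
E2 (Δl = 0,±2, l_i+l_f ≥ 2): not satisfied.

E1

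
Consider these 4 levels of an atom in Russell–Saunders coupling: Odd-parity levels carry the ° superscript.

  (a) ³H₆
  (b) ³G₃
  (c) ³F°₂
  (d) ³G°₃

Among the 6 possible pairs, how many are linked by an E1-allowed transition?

2

(a)–(b): forbidden (parity, ΔJ).
(a)–(c): forbidden (ΔL, ΔJ).
(a)–(d): forbidden (ΔJ).
(b)–(c): allowed.
(b)–(d): allowed.
(c)–(d): forbidden (parity).
Allowed pairs: 2 of 6.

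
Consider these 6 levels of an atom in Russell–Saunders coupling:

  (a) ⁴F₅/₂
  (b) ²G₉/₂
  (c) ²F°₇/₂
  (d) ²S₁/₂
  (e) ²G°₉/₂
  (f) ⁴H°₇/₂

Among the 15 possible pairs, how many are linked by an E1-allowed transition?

2

(a)–(b): forbidden (parity, ΔS, ΔJ).
(a)–(c): forbidden (ΔS).
(a)–(d): forbidden (parity, ΔS, ΔL, ΔJ).
(a)–(e): forbidden (ΔS, ΔJ).
(a)–(f): forbidden (ΔL).
(b)–(c): allowed.
(b)–(d): forbidden (parity, ΔL, ΔJ).
(b)–(e): allowed.
(b)–(f): forbidden (ΔS).
(c)–(d): forbidden (ΔL, ΔJ).
(c)–(e): forbidden (parity).
(c)–(f): forbidden (parity, ΔS, ΔL).
(d)–(e): forbidden (ΔL, ΔJ).
(d)–(f): forbidden (ΔS, ΔL, ΔJ).
(e)–(f): forbidden (parity, ΔS).
Allowed pairs: 2 of 15.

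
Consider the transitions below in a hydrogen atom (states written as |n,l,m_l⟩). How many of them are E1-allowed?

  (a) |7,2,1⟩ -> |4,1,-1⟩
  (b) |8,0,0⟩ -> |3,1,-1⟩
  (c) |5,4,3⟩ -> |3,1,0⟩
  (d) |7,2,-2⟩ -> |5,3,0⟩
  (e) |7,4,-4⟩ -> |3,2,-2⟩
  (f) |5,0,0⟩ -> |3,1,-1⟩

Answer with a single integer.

2

(a) forbidden — Δm_l = -2 (E1 requires Δm_l = 0, ±1)
(b) allowed
(c) forbidden — Δl = -3 (E1 requires Δl = ±1); Δm_l = -3 (E1 requires Δm_l = 0, ±1)
(d) forbidden — Δm_l = +2 (E1 requires Δm_l = 0, ±1)
(e) forbidden — Δl = -2 (E1 requires Δl = ±1); Δm_l = +2 (E1 requires Δm_l = 0, ±1)
(f) allowed
Total allowed: 2 of 6.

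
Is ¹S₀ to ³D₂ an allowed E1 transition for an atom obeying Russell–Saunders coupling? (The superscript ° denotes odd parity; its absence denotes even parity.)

Reading off the term symbols: S 0→1, L 0→2, J 0→2, parity even→even.
Parity must change: even → even — violated.
ΔS = 0: S: 0 → 1 — violated.
ΔL = 0, ±1 (not L=0↔0): L: 0 → 2, ΔL = +2 — violated.
ΔJ = 0, ±1 (not J=0↔0): J: 0 → 2, ΔJ = +2 — violated.
Rule(s) violated: parity, ΔS, ΔL, ΔJ.

forbidden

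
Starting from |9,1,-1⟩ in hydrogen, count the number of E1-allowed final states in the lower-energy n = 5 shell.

4

E1 requires Δl = ±1, so l_f ∈ {0, 2}; with 0 ≤ l_f ≤ n_f−1 = 4, the allowed l_f values are {0, 2}.
For l_f = 0: m_f ∈ {m_i−1, m_i, m_i+1} ∩ [−0, 0] = {0} → 1 state.
For l_f = 2: m_f ∈ {m_i−1, m_i, m_i+1} ∩ [−2, 2] = {-2, -1, 0} → 3 states.
Total: 4.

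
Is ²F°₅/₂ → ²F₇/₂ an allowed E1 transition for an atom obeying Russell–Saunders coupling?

allowed

Reading off the term symbols: S 1/2→1/2, L 3→3, J 5/2→7/2, parity odd→even.
ΔJ = 0, ±1 (not J=0↔0): J: 5/2 → 7/2, ΔJ = +1 — ok.
Parity must change: odd → even — ok.
ΔS = 0: S: 1/2 → 1/2 — ok.
ΔL = 0, ±1 (not L=0↔0): L: 3 → 3, ΔL = +0 — ok.
All four E1 rules are satisfied.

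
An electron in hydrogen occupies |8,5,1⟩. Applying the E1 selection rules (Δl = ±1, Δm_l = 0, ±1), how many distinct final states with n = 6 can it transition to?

3

E1 requires Δl = ±1, so l_f ∈ {4, 6}; with 0 ≤ l_f ≤ n_f−1 = 5, the allowed l_f values are {4}.
For l_f = 4: m_f ∈ {m_i−1, m_i, m_i+1} ∩ [−4, 4] = {0, 1, 2} → 3 states.
Total: 3.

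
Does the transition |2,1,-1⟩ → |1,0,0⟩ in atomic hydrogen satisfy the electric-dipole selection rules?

Δl = 0 − 1 = -1; the E1 rule Δl = ±1 is ✓.
m_l: -1 → 0 (Δm_l = +1). |Δm_l| ≤ 1 ✓.
All E1 selection rules are satisfied.

allowed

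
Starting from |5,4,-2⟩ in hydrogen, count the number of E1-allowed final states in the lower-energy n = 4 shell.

3

E1 requires Δl = ±1, so l_f ∈ {3, 5}; with 0 ≤ l_f ≤ n_f−1 = 3, the allowed l_f values are {3}.
For l_f = 3: m_f ∈ {m_i−1, m_i, m_i+1} ∩ [−3, 3] = {-3, -2, -1} → 3 states.
Total: 3.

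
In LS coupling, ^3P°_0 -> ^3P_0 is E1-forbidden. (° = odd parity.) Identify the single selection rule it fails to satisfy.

Initial level: S=1, L=1, J=0, parity odd. Final level: S=1, L=1, J=0, parity even.
ΔS = 0: S: 1 → 1 — passes.
ΔL = 0, ±1 (not L=0↔0): L: 1 → 1, ΔL = +0 — passes.
Parity must change: odd → even — passes.
ΔJ = 0, ±1 (not J=0↔0): J: 0 → 0, ΔJ = +0 — fails.

the J=0 ↔ J=0 exclusion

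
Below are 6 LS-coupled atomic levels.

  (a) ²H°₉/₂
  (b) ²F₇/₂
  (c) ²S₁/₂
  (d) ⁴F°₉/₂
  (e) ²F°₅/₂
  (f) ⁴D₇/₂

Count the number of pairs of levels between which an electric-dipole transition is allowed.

2

(a)–(b): forbidden (ΔL).
(a)–(c): forbidden (ΔL, ΔJ).
(a)–(d): forbidden (parity, ΔS, ΔL).
(a)–(e): forbidden (parity, ΔL, ΔJ).
(a)–(f): forbidden (ΔS, ΔL).
(b)–(c): forbidden (parity, ΔL, ΔJ).
(b)–(d): forbidden (ΔS).
(b)–(e): allowed.
(b)–(f): forbidden (parity, ΔS).
(c)–(d): forbidden (ΔS, ΔL, ΔJ).
(c)–(e): forbidden (ΔL, ΔJ).
(c)–(f): forbidden (parity, ΔS, ΔL, ΔJ).
(d)–(e): forbidden (parity, ΔS, ΔJ).
(d)–(f): allowed.
(e)–(f): forbidden (ΔS).
Allowed pairs: 2 of 15.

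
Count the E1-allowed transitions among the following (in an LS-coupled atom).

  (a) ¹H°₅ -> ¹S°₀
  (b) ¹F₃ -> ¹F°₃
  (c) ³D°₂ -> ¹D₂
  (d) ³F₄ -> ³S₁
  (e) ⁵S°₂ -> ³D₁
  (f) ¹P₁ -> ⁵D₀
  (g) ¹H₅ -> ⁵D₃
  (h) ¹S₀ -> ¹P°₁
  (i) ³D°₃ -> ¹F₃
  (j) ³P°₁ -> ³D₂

(a) forbidden (parity, ΔL, ΔJ fail)
(b) allowed
(c) forbidden (ΔS fails)
(d) forbidden (parity, ΔL, ΔJ fail)
(e) forbidden (ΔS, ΔL fail)
(f) forbidden (parity, ΔS fail)
(g) forbidden (parity, ΔS, ΔL, ΔJ fail)
(h) allowed
(i) forbidden (ΔS fails)
(j) allowed
Total allowed: 3 of 10.

3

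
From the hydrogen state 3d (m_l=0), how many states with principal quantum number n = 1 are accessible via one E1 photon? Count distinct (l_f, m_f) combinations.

0

E1 requires l_f ∈ {1, 3}, but neither lies in [0, 0], so no final state is reachable.
Total: 0.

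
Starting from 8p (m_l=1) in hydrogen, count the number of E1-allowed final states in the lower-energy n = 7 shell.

E1 requires Δl = ±1, so l_f ∈ {0, 2}; with 0 ≤ l_f ≤ n_f−1 = 6, the allowed l_f values are {0, 2}.
For l_f = 0: m_f ∈ {m_i−1, m_i, m_i+1} ∩ [−0, 0] = {0} → 1 state.
For l_f = 2: m_f ∈ {m_i−1, m_i, m_i+1} ∩ [−2, 2] = {0, 1, 2} → 3 states.
Total: 4.

4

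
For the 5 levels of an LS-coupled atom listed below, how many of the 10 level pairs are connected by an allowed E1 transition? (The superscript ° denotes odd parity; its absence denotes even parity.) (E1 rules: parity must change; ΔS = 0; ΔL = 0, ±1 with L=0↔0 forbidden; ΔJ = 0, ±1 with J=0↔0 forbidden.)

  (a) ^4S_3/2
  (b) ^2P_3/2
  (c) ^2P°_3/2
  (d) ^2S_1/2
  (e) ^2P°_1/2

4

(a)–(b): forbidden (parity, ΔS).
(a)–(c): forbidden (ΔS).
(a)–(d): forbidden (parity, ΔS, ΔL).
(a)–(e): forbidden (ΔS).
(b)–(c): allowed.
(b)–(d): forbidden (parity).
(b)–(e): allowed.
(c)–(d): allowed.
(c)–(e): forbidden (parity).
(d)–(e): allowed.
Allowed pairs: 4 of 10.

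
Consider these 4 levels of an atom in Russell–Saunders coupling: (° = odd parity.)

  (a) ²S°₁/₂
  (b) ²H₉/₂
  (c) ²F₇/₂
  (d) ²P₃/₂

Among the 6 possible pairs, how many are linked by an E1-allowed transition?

1

(a)–(b): forbidden (ΔL, ΔJ).
(a)–(c): forbidden (ΔL, ΔJ).
(a)–(d): allowed.
(b)–(c): forbidden (parity, ΔL).
(b)–(d): forbidden (parity, ΔL, ΔJ).
(c)–(d): forbidden (parity, ΔL, ΔJ).
Allowed pairs: 1 of 6.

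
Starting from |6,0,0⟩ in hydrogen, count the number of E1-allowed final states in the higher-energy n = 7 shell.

3

E1 requires Δl = ±1, so l_f ∈ {-1, 1}; with 0 ≤ l_f ≤ n_f−1 = 6, the allowed l_f values are {1}.
For l_f = 1: m_f ∈ {m_i−1, m_i, m_i+1} ∩ [−1, 1] = {-1, 0, 1} → 3 states.
Total: 3.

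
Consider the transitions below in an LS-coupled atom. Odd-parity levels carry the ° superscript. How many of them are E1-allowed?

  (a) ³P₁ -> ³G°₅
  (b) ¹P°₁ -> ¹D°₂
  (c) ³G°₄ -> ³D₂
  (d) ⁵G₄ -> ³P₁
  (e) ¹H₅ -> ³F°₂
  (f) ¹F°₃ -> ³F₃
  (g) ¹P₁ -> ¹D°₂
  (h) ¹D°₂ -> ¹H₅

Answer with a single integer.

1

(a) forbidden (ΔL, ΔJ fail)
(b) forbidden (parity fails)
(c) forbidden (ΔL, ΔJ fail)
(d) forbidden (parity, ΔS, ΔL, ΔJ fail)
(e) forbidden (ΔS, ΔL, ΔJ fail)
(f) forbidden (ΔS fails)
(g) allowed
(h) forbidden (ΔL, ΔJ fail)
Total allowed: 1 of 8.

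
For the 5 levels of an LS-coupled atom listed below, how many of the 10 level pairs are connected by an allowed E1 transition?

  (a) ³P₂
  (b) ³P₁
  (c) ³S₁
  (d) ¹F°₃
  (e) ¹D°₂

0

(a)–(b): forbidden (parity).
(a)–(c): forbidden (parity).
(a)–(d): forbidden (ΔS, ΔL).
(a)–(e): forbidden (ΔS).
(b)–(c): forbidden (parity).
(b)–(d): forbidden (ΔS, ΔL, ΔJ).
(b)–(e): forbidden (ΔS).
(c)–(d): forbidden (ΔS, ΔL, ΔJ).
(c)–(e): forbidden (ΔS, ΔL).
(d)–(e): forbidden (parity).
Allowed pairs: 0 of 10.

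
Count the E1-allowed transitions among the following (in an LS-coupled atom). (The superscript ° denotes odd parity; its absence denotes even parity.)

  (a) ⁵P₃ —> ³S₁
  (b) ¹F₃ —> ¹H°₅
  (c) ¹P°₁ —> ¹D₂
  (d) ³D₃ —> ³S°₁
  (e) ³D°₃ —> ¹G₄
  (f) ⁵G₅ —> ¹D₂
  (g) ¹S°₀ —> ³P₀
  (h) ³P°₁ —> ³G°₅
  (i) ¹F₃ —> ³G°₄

1

(a) forbidden (parity, ΔS, ΔJ fail)
(b) forbidden (ΔL, ΔJ fail)
(c) allowed
(d) forbidden (ΔL, ΔJ fail)
(e) forbidden (ΔS, ΔL fail)
(f) forbidden (parity, ΔS, ΔL, ΔJ fail)
(g) forbidden (ΔS, ΔJ fail)
(h) forbidden (parity, ΔL, ΔJ fail)
(i) forbidden (ΔS fails)
Total allowed: 1 of 9.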